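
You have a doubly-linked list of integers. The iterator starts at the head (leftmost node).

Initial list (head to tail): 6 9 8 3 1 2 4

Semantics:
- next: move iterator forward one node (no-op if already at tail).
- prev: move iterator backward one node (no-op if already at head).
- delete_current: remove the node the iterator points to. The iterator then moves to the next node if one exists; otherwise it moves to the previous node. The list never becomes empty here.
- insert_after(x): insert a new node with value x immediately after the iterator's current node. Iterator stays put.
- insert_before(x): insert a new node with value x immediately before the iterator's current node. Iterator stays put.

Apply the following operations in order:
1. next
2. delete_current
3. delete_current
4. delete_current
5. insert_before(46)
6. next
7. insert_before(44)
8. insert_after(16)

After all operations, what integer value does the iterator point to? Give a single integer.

After 1 (next): list=[6, 9, 8, 3, 1, 2, 4] cursor@9
After 2 (delete_current): list=[6, 8, 3, 1, 2, 4] cursor@8
After 3 (delete_current): list=[6, 3, 1, 2, 4] cursor@3
After 4 (delete_current): list=[6, 1, 2, 4] cursor@1
After 5 (insert_before(46)): list=[6, 46, 1, 2, 4] cursor@1
After 6 (next): list=[6, 46, 1, 2, 4] cursor@2
After 7 (insert_before(44)): list=[6, 46, 1, 44, 2, 4] cursor@2
After 8 (insert_after(16)): list=[6, 46, 1, 44, 2, 16, 4] cursor@2

Answer: 2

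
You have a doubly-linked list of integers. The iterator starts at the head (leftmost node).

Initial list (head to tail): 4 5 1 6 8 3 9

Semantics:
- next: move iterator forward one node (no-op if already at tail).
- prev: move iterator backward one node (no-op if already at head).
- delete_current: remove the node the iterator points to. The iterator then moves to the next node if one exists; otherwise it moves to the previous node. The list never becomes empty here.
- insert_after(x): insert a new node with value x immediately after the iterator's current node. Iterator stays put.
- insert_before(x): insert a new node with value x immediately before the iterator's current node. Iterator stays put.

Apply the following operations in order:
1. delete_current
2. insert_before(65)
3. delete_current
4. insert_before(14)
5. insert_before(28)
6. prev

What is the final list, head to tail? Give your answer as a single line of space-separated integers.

Answer: 65 14 28 1 6 8 3 9

Derivation:
After 1 (delete_current): list=[5, 1, 6, 8, 3, 9] cursor@5
After 2 (insert_before(65)): list=[65, 5, 1, 6, 8, 3, 9] cursor@5
After 3 (delete_current): list=[65, 1, 6, 8, 3, 9] cursor@1
After 4 (insert_before(14)): list=[65, 14, 1, 6, 8, 3, 9] cursor@1
After 5 (insert_before(28)): list=[65, 14, 28, 1, 6, 8, 3, 9] cursor@1
After 6 (prev): list=[65, 14, 28, 1, 6, 8, 3, 9] cursor@28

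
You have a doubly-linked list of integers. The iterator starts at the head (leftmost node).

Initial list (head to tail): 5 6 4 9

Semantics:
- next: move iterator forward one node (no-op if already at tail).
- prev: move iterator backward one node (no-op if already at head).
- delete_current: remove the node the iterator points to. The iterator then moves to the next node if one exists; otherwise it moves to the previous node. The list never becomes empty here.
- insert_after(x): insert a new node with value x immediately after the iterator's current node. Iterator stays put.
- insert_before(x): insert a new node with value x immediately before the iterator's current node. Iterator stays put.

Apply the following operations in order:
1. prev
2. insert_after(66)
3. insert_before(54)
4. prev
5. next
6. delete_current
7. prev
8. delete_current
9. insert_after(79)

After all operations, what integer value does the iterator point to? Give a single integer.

Answer: 66

Derivation:
After 1 (prev): list=[5, 6, 4, 9] cursor@5
After 2 (insert_after(66)): list=[5, 66, 6, 4, 9] cursor@5
After 3 (insert_before(54)): list=[54, 5, 66, 6, 4, 9] cursor@5
After 4 (prev): list=[54, 5, 66, 6, 4, 9] cursor@54
After 5 (next): list=[54, 5, 66, 6, 4, 9] cursor@5
After 6 (delete_current): list=[54, 66, 6, 4, 9] cursor@66
After 7 (prev): list=[54, 66, 6, 4, 9] cursor@54
After 8 (delete_current): list=[66, 6, 4, 9] cursor@66
After 9 (insert_after(79)): list=[66, 79, 6, 4, 9] cursor@66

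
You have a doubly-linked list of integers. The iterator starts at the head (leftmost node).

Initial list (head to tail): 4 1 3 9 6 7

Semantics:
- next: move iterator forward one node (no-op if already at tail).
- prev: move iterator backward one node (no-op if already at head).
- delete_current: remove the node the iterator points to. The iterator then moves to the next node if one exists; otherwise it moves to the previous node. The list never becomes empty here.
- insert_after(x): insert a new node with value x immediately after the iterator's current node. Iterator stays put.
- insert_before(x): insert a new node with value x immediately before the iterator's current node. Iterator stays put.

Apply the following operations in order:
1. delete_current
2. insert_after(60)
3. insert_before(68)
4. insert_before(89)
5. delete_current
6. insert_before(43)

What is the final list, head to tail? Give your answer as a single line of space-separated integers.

After 1 (delete_current): list=[1, 3, 9, 6, 7] cursor@1
After 2 (insert_after(60)): list=[1, 60, 3, 9, 6, 7] cursor@1
After 3 (insert_before(68)): list=[68, 1, 60, 3, 9, 6, 7] cursor@1
After 4 (insert_before(89)): list=[68, 89, 1, 60, 3, 9, 6, 7] cursor@1
After 5 (delete_current): list=[68, 89, 60, 3, 9, 6, 7] cursor@60
After 6 (insert_before(43)): list=[68, 89, 43, 60, 3, 9, 6, 7] cursor@60

Answer: 68 89 43 60 3 9 6 7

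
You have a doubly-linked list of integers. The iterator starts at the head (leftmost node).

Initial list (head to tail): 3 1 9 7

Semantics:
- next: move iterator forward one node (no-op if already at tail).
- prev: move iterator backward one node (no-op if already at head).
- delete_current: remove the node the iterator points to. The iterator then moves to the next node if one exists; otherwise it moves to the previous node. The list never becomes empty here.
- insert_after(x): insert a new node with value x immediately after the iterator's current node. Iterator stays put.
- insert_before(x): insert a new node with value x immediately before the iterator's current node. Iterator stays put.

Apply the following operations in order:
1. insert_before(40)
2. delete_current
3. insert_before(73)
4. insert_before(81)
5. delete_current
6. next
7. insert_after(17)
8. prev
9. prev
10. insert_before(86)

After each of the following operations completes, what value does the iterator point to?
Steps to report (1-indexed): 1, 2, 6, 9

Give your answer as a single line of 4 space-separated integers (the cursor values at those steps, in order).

Answer: 3 1 7 81

Derivation:
After 1 (insert_before(40)): list=[40, 3, 1, 9, 7] cursor@3
After 2 (delete_current): list=[40, 1, 9, 7] cursor@1
After 3 (insert_before(73)): list=[40, 73, 1, 9, 7] cursor@1
After 4 (insert_before(81)): list=[40, 73, 81, 1, 9, 7] cursor@1
After 5 (delete_current): list=[40, 73, 81, 9, 7] cursor@9
After 6 (next): list=[40, 73, 81, 9, 7] cursor@7
After 7 (insert_after(17)): list=[40, 73, 81, 9, 7, 17] cursor@7
After 8 (prev): list=[40, 73, 81, 9, 7, 17] cursor@9
After 9 (prev): list=[40, 73, 81, 9, 7, 17] cursor@81
After 10 (insert_before(86)): list=[40, 73, 86, 81, 9, 7, 17] cursor@81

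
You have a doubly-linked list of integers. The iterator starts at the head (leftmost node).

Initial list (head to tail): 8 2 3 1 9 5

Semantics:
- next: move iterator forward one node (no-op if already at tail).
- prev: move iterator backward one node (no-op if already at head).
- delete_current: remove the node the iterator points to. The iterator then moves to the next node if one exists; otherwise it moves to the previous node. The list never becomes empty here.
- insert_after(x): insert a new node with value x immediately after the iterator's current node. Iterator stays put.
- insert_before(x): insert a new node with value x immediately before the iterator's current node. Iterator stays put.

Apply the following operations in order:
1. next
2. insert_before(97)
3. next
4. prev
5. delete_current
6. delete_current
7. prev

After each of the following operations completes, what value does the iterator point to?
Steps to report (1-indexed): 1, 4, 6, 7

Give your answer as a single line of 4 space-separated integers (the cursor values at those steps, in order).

After 1 (next): list=[8, 2, 3, 1, 9, 5] cursor@2
After 2 (insert_before(97)): list=[8, 97, 2, 3, 1, 9, 5] cursor@2
After 3 (next): list=[8, 97, 2, 3, 1, 9, 5] cursor@3
After 4 (prev): list=[8, 97, 2, 3, 1, 9, 5] cursor@2
After 5 (delete_current): list=[8, 97, 3, 1, 9, 5] cursor@3
After 6 (delete_current): list=[8, 97, 1, 9, 5] cursor@1
After 7 (prev): list=[8, 97, 1, 9, 5] cursor@97

Answer: 2 2 1 97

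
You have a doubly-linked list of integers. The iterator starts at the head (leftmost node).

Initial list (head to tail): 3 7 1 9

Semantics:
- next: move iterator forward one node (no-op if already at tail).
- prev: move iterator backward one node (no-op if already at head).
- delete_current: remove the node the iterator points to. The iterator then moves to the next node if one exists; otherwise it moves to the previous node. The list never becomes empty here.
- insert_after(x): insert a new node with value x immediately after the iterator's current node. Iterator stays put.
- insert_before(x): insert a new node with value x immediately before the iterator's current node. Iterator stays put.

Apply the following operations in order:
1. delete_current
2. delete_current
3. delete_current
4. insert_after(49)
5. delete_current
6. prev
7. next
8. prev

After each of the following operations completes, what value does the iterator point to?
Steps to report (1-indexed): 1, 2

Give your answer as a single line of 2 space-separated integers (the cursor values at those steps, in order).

After 1 (delete_current): list=[7, 1, 9] cursor@7
After 2 (delete_current): list=[1, 9] cursor@1
After 3 (delete_current): list=[9] cursor@9
After 4 (insert_after(49)): list=[9, 49] cursor@9
After 5 (delete_current): list=[49] cursor@49
After 6 (prev): list=[49] cursor@49
After 7 (next): list=[49] cursor@49
After 8 (prev): list=[49] cursor@49

Answer: 7 1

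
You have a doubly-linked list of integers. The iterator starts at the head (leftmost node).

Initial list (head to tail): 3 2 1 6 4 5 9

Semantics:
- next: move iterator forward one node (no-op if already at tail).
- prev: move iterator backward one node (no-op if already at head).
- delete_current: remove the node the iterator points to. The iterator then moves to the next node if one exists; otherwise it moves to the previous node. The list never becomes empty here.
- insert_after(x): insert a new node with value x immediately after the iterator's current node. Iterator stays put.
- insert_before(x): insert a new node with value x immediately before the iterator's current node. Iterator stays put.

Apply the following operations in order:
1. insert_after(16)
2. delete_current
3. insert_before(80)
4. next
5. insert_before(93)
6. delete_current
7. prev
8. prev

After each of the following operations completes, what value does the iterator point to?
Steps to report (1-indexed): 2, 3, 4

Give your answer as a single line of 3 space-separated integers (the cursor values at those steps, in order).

After 1 (insert_after(16)): list=[3, 16, 2, 1, 6, 4, 5, 9] cursor@3
After 2 (delete_current): list=[16, 2, 1, 6, 4, 5, 9] cursor@16
After 3 (insert_before(80)): list=[80, 16, 2, 1, 6, 4, 5, 9] cursor@16
After 4 (next): list=[80, 16, 2, 1, 6, 4, 5, 9] cursor@2
After 5 (insert_before(93)): list=[80, 16, 93, 2, 1, 6, 4, 5, 9] cursor@2
After 6 (delete_current): list=[80, 16, 93, 1, 6, 4, 5, 9] cursor@1
After 7 (prev): list=[80, 16, 93, 1, 6, 4, 5, 9] cursor@93
After 8 (prev): list=[80, 16, 93, 1, 6, 4, 5, 9] cursor@16

Answer: 16 16 2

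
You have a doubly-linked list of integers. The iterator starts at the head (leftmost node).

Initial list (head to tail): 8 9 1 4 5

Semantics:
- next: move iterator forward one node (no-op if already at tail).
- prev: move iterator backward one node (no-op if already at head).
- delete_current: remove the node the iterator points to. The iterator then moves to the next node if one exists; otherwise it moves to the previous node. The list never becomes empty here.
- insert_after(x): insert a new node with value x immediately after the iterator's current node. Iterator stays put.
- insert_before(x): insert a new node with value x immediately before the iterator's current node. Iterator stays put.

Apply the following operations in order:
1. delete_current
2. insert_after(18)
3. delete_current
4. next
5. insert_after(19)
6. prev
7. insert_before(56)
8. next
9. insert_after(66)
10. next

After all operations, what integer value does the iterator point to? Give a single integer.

After 1 (delete_current): list=[9, 1, 4, 5] cursor@9
After 2 (insert_after(18)): list=[9, 18, 1, 4, 5] cursor@9
After 3 (delete_current): list=[18, 1, 4, 5] cursor@18
After 4 (next): list=[18, 1, 4, 5] cursor@1
After 5 (insert_after(19)): list=[18, 1, 19, 4, 5] cursor@1
After 6 (prev): list=[18, 1, 19, 4, 5] cursor@18
After 7 (insert_before(56)): list=[56, 18, 1, 19, 4, 5] cursor@18
After 8 (next): list=[56, 18, 1, 19, 4, 5] cursor@1
After 9 (insert_after(66)): list=[56, 18, 1, 66, 19, 4, 5] cursor@1
After 10 (next): list=[56, 18, 1, 66, 19, 4, 5] cursor@66

Answer: 66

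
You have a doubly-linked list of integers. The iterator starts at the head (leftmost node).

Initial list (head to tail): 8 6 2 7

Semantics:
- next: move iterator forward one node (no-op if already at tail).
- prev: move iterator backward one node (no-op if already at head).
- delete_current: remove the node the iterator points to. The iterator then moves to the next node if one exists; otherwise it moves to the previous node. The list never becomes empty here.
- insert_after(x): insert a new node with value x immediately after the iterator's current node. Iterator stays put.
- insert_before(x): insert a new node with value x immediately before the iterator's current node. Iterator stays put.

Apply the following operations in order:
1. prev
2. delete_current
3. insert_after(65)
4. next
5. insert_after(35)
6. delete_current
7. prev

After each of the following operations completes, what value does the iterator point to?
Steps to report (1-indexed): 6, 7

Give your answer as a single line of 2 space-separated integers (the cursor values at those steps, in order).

After 1 (prev): list=[8, 6, 2, 7] cursor@8
After 2 (delete_current): list=[6, 2, 7] cursor@6
After 3 (insert_after(65)): list=[6, 65, 2, 7] cursor@6
After 4 (next): list=[6, 65, 2, 7] cursor@65
After 5 (insert_after(35)): list=[6, 65, 35, 2, 7] cursor@65
After 6 (delete_current): list=[6, 35, 2, 7] cursor@35
After 7 (prev): list=[6, 35, 2, 7] cursor@6

Answer: 35 6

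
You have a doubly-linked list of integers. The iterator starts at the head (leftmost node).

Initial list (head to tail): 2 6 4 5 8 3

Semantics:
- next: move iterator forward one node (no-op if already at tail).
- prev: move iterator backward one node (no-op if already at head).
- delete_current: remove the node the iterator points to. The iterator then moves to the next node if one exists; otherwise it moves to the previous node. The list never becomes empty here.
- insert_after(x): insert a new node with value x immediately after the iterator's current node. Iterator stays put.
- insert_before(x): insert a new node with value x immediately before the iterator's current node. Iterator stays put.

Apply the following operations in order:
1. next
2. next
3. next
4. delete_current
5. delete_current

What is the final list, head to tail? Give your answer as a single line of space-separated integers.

After 1 (next): list=[2, 6, 4, 5, 8, 3] cursor@6
After 2 (next): list=[2, 6, 4, 5, 8, 3] cursor@4
After 3 (next): list=[2, 6, 4, 5, 8, 3] cursor@5
After 4 (delete_current): list=[2, 6, 4, 8, 3] cursor@8
After 5 (delete_current): list=[2, 6, 4, 3] cursor@3

Answer: 2 6 4 3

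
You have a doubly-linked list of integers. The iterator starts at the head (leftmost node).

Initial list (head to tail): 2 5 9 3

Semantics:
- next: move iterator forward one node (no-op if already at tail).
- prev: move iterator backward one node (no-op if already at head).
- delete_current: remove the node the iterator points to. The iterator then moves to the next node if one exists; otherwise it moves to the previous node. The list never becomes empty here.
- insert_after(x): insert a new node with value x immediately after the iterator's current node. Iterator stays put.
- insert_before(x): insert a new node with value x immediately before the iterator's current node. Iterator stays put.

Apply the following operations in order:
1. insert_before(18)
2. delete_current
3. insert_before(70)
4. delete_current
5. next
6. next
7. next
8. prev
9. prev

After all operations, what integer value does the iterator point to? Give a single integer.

Answer: 70

Derivation:
After 1 (insert_before(18)): list=[18, 2, 5, 9, 3] cursor@2
After 2 (delete_current): list=[18, 5, 9, 3] cursor@5
After 3 (insert_before(70)): list=[18, 70, 5, 9, 3] cursor@5
After 4 (delete_current): list=[18, 70, 9, 3] cursor@9
After 5 (next): list=[18, 70, 9, 3] cursor@3
After 6 (next): list=[18, 70, 9, 3] cursor@3
After 7 (next): list=[18, 70, 9, 3] cursor@3
After 8 (prev): list=[18, 70, 9, 3] cursor@9
After 9 (prev): list=[18, 70, 9, 3] cursor@70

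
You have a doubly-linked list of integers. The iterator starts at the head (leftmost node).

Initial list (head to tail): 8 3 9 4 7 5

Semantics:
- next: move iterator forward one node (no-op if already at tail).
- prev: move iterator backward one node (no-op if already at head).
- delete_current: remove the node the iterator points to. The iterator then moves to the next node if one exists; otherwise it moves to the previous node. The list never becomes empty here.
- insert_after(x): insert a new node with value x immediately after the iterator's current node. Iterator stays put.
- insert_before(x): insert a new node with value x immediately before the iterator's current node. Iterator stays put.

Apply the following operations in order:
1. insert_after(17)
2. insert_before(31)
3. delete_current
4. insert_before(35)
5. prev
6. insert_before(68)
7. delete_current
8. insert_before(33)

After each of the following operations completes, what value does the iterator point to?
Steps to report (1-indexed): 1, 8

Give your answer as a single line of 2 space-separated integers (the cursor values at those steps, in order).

After 1 (insert_after(17)): list=[8, 17, 3, 9, 4, 7, 5] cursor@8
After 2 (insert_before(31)): list=[31, 8, 17, 3, 9, 4, 7, 5] cursor@8
After 3 (delete_current): list=[31, 17, 3, 9, 4, 7, 5] cursor@17
After 4 (insert_before(35)): list=[31, 35, 17, 3, 9, 4, 7, 5] cursor@17
After 5 (prev): list=[31, 35, 17, 3, 9, 4, 7, 5] cursor@35
After 6 (insert_before(68)): list=[31, 68, 35, 17, 3, 9, 4, 7, 5] cursor@35
After 7 (delete_current): list=[31, 68, 17, 3, 9, 4, 7, 5] cursor@17
After 8 (insert_before(33)): list=[31, 68, 33, 17, 3, 9, 4, 7, 5] cursor@17

Answer: 8 17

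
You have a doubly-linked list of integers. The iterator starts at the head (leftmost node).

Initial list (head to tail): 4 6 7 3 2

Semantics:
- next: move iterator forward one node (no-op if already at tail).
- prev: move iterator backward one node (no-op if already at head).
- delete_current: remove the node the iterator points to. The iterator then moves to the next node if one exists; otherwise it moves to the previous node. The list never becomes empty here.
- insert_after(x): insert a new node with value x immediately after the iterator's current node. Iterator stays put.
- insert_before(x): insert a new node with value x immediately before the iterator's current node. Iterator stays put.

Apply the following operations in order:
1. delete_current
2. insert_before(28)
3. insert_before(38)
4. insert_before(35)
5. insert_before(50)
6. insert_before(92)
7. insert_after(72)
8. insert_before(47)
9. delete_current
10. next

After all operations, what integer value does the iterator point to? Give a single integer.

After 1 (delete_current): list=[6, 7, 3, 2] cursor@6
After 2 (insert_before(28)): list=[28, 6, 7, 3, 2] cursor@6
After 3 (insert_before(38)): list=[28, 38, 6, 7, 3, 2] cursor@6
After 4 (insert_before(35)): list=[28, 38, 35, 6, 7, 3, 2] cursor@6
After 5 (insert_before(50)): list=[28, 38, 35, 50, 6, 7, 3, 2] cursor@6
After 6 (insert_before(92)): list=[28, 38, 35, 50, 92, 6, 7, 3, 2] cursor@6
After 7 (insert_after(72)): list=[28, 38, 35, 50, 92, 6, 72, 7, 3, 2] cursor@6
After 8 (insert_before(47)): list=[28, 38, 35, 50, 92, 47, 6, 72, 7, 3, 2] cursor@6
After 9 (delete_current): list=[28, 38, 35, 50, 92, 47, 72, 7, 3, 2] cursor@72
After 10 (next): list=[28, 38, 35, 50, 92, 47, 72, 7, 3, 2] cursor@7

Answer: 7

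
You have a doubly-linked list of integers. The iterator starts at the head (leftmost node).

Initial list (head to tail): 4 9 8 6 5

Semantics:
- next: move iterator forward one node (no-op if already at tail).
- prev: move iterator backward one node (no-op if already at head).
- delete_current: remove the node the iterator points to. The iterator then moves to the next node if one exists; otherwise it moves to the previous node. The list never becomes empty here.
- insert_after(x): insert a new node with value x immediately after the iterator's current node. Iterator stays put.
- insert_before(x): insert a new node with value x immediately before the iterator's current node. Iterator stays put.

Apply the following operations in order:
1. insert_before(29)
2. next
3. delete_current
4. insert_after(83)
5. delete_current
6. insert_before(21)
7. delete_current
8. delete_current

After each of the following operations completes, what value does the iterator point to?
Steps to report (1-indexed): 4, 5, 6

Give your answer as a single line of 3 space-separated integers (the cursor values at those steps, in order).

After 1 (insert_before(29)): list=[29, 4, 9, 8, 6, 5] cursor@4
After 2 (next): list=[29, 4, 9, 8, 6, 5] cursor@9
After 3 (delete_current): list=[29, 4, 8, 6, 5] cursor@8
After 4 (insert_after(83)): list=[29, 4, 8, 83, 6, 5] cursor@8
After 5 (delete_current): list=[29, 4, 83, 6, 5] cursor@83
After 6 (insert_before(21)): list=[29, 4, 21, 83, 6, 5] cursor@83
After 7 (delete_current): list=[29, 4, 21, 6, 5] cursor@6
After 8 (delete_current): list=[29, 4, 21, 5] cursor@5

Answer: 8 83 83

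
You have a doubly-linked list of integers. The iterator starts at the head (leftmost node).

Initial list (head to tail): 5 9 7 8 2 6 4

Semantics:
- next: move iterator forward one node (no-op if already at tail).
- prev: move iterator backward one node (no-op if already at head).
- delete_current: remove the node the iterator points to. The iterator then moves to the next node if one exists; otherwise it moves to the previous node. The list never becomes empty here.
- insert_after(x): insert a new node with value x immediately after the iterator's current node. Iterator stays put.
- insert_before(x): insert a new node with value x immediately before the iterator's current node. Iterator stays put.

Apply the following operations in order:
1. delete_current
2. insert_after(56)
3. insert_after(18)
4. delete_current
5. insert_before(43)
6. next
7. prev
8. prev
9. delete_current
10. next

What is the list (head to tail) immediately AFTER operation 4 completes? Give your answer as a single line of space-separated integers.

Answer: 18 56 7 8 2 6 4

Derivation:
After 1 (delete_current): list=[9, 7, 8, 2, 6, 4] cursor@9
After 2 (insert_after(56)): list=[9, 56, 7, 8, 2, 6, 4] cursor@9
After 3 (insert_after(18)): list=[9, 18, 56, 7, 8, 2, 6, 4] cursor@9
After 4 (delete_current): list=[18, 56, 7, 8, 2, 6, 4] cursor@18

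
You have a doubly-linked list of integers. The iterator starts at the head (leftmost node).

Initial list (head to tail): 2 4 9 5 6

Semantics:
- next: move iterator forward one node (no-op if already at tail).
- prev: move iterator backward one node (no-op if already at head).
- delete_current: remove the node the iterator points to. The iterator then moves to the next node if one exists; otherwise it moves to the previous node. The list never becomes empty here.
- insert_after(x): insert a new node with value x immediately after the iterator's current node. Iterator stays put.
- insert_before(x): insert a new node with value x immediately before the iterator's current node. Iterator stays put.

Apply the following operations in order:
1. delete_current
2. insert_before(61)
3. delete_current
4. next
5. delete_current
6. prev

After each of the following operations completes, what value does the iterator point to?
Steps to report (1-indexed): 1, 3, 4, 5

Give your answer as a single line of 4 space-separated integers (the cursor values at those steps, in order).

After 1 (delete_current): list=[4, 9, 5, 6] cursor@4
After 2 (insert_before(61)): list=[61, 4, 9, 5, 6] cursor@4
After 3 (delete_current): list=[61, 9, 5, 6] cursor@9
After 4 (next): list=[61, 9, 5, 6] cursor@5
After 5 (delete_current): list=[61, 9, 6] cursor@6
After 6 (prev): list=[61, 9, 6] cursor@9

Answer: 4 9 5 6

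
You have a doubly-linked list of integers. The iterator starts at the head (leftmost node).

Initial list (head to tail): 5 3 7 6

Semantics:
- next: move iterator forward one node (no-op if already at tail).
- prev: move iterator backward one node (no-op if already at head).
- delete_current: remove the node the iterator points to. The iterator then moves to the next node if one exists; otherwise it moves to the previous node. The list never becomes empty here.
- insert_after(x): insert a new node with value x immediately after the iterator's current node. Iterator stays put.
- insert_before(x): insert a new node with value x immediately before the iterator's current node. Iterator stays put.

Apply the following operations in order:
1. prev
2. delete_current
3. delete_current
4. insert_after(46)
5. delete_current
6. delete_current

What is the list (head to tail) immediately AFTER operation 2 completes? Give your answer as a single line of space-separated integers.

Answer: 3 7 6

Derivation:
After 1 (prev): list=[5, 3, 7, 6] cursor@5
After 2 (delete_current): list=[3, 7, 6] cursor@3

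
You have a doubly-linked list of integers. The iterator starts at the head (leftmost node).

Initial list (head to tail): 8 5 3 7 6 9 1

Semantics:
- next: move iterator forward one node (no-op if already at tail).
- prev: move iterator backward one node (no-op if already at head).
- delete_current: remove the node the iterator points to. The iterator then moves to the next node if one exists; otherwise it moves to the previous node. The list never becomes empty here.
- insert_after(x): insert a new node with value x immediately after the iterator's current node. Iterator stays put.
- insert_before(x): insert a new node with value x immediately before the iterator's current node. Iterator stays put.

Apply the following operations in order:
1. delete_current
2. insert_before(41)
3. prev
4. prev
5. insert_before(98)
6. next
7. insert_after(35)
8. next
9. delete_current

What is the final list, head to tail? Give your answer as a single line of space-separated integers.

After 1 (delete_current): list=[5, 3, 7, 6, 9, 1] cursor@5
After 2 (insert_before(41)): list=[41, 5, 3, 7, 6, 9, 1] cursor@5
After 3 (prev): list=[41, 5, 3, 7, 6, 9, 1] cursor@41
After 4 (prev): list=[41, 5, 3, 7, 6, 9, 1] cursor@41
After 5 (insert_before(98)): list=[98, 41, 5, 3, 7, 6, 9, 1] cursor@41
After 6 (next): list=[98, 41, 5, 3, 7, 6, 9, 1] cursor@5
After 7 (insert_after(35)): list=[98, 41, 5, 35, 3, 7, 6, 9, 1] cursor@5
After 8 (next): list=[98, 41, 5, 35, 3, 7, 6, 9, 1] cursor@35
After 9 (delete_current): list=[98, 41, 5, 3, 7, 6, 9, 1] cursor@3

Answer: 98 41 5 3 7 6 9 1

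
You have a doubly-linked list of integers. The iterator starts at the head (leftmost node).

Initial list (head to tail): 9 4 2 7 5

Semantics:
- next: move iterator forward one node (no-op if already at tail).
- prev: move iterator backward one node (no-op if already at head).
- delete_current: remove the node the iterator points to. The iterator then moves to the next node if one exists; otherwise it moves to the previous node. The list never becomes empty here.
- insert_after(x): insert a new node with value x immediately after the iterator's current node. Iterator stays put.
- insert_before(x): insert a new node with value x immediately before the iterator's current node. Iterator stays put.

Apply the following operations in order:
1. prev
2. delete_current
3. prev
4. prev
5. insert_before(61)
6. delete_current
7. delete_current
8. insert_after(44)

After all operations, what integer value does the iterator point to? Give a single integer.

Answer: 7

Derivation:
After 1 (prev): list=[9, 4, 2, 7, 5] cursor@9
After 2 (delete_current): list=[4, 2, 7, 5] cursor@4
After 3 (prev): list=[4, 2, 7, 5] cursor@4
After 4 (prev): list=[4, 2, 7, 5] cursor@4
After 5 (insert_before(61)): list=[61, 4, 2, 7, 5] cursor@4
After 6 (delete_current): list=[61, 2, 7, 5] cursor@2
After 7 (delete_current): list=[61, 7, 5] cursor@7
After 8 (insert_after(44)): list=[61, 7, 44, 5] cursor@7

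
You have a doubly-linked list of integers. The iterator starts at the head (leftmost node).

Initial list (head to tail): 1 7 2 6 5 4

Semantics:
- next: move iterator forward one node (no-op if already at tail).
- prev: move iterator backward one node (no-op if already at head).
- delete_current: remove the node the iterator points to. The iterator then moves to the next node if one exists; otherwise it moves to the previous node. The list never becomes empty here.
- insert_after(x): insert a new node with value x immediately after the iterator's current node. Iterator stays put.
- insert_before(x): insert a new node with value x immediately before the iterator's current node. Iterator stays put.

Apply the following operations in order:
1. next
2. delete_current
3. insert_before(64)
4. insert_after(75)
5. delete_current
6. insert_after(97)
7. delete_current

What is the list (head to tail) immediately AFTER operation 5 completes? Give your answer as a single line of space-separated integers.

After 1 (next): list=[1, 7, 2, 6, 5, 4] cursor@7
After 2 (delete_current): list=[1, 2, 6, 5, 4] cursor@2
After 3 (insert_before(64)): list=[1, 64, 2, 6, 5, 4] cursor@2
After 4 (insert_after(75)): list=[1, 64, 2, 75, 6, 5, 4] cursor@2
After 5 (delete_current): list=[1, 64, 75, 6, 5, 4] cursor@75

Answer: 1 64 75 6 5 4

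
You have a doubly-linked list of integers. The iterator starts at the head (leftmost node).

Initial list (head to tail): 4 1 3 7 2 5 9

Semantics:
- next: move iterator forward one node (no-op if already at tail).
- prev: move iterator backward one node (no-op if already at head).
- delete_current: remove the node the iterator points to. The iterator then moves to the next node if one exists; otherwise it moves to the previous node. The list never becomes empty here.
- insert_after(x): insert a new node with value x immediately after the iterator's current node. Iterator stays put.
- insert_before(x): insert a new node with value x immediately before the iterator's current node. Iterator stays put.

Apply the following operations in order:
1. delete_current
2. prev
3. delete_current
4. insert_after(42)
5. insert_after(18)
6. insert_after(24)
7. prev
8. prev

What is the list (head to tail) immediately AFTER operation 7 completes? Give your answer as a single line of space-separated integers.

Answer: 3 24 18 42 7 2 5 9

Derivation:
After 1 (delete_current): list=[1, 3, 7, 2, 5, 9] cursor@1
After 2 (prev): list=[1, 3, 7, 2, 5, 9] cursor@1
After 3 (delete_current): list=[3, 7, 2, 5, 9] cursor@3
After 4 (insert_after(42)): list=[3, 42, 7, 2, 5, 9] cursor@3
After 5 (insert_after(18)): list=[3, 18, 42, 7, 2, 5, 9] cursor@3
After 6 (insert_after(24)): list=[3, 24, 18, 42, 7, 2, 5, 9] cursor@3
After 7 (prev): list=[3, 24, 18, 42, 7, 2, 5, 9] cursor@3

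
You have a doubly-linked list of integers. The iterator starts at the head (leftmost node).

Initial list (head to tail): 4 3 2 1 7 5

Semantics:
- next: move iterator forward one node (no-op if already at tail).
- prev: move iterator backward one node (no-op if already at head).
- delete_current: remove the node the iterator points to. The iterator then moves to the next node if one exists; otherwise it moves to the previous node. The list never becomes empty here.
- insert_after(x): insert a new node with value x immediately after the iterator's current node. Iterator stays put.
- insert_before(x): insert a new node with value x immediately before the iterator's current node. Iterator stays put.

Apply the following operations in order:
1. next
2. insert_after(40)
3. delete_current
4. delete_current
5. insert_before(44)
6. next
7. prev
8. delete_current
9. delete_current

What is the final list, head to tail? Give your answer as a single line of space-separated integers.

After 1 (next): list=[4, 3, 2, 1, 7, 5] cursor@3
After 2 (insert_after(40)): list=[4, 3, 40, 2, 1, 7, 5] cursor@3
After 3 (delete_current): list=[4, 40, 2, 1, 7, 5] cursor@40
After 4 (delete_current): list=[4, 2, 1, 7, 5] cursor@2
After 5 (insert_before(44)): list=[4, 44, 2, 1, 7, 5] cursor@2
After 6 (next): list=[4, 44, 2, 1, 7, 5] cursor@1
After 7 (prev): list=[4, 44, 2, 1, 7, 5] cursor@2
After 8 (delete_current): list=[4, 44, 1, 7, 5] cursor@1
After 9 (delete_current): list=[4, 44, 7, 5] cursor@7

Answer: 4 44 7 5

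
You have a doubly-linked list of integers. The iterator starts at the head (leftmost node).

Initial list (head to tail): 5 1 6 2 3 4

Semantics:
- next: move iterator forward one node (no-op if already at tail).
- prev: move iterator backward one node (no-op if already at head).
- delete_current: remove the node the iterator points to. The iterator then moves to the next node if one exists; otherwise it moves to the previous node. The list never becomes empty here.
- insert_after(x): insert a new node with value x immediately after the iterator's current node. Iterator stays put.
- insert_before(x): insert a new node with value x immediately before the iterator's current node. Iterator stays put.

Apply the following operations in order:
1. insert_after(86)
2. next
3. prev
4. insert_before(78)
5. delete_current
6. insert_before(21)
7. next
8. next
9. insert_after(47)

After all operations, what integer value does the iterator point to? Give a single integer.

After 1 (insert_after(86)): list=[5, 86, 1, 6, 2, 3, 4] cursor@5
After 2 (next): list=[5, 86, 1, 6, 2, 3, 4] cursor@86
After 3 (prev): list=[5, 86, 1, 6, 2, 3, 4] cursor@5
After 4 (insert_before(78)): list=[78, 5, 86, 1, 6, 2, 3, 4] cursor@5
After 5 (delete_current): list=[78, 86, 1, 6, 2, 3, 4] cursor@86
After 6 (insert_before(21)): list=[78, 21, 86, 1, 6, 2, 3, 4] cursor@86
After 7 (next): list=[78, 21, 86, 1, 6, 2, 3, 4] cursor@1
After 8 (next): list=[78, 21, 86, 1, 6, 2, 3, 4] cursor@6
After 9 (insert_after(47)): list=[78, 21, 86, 1, 6, 47, 2, 3, 4] cursor@6

Answer: 6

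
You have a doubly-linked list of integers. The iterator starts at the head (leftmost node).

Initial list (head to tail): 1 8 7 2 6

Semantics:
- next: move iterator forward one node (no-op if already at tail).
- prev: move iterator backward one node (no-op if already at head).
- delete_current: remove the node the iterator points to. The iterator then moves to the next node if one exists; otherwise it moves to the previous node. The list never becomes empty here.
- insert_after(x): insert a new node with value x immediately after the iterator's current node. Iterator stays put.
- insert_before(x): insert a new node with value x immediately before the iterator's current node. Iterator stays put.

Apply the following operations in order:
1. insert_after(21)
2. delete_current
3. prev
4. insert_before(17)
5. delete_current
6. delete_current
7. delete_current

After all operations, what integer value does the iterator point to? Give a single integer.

After 1 (insert_after(21)): list=[1, 21, 8, 7, 2, 6] cursor@1
After 2 (delete_current): list=[21, 8, 7, 2, 6] cursor@21
After 3 (prev): list=[21, 8, 7, 2, 6] cursor@21
After 4 (insert_before(17)): list=[17, 21, 8, 7, 2, 6] cursor@21
After 5 (delete_current): list=[17, 8, 7, 2, 6] cursor@8
After 6 (delete_current): list=[17, 7, 2, 6] cursor@7
After 7 (delete_current): list=[17, 2, 6] cursor@2

Answer: 2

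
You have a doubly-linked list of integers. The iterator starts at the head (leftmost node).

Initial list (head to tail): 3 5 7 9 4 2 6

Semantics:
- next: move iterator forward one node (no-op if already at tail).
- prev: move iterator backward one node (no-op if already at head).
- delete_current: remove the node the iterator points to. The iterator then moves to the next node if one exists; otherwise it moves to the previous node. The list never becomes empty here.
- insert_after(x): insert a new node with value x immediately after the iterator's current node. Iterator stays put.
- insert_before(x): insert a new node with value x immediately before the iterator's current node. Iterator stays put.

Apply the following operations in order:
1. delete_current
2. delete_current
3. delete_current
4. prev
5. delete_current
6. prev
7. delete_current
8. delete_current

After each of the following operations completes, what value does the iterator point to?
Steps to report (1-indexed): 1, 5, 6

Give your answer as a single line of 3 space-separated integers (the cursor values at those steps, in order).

Answer: 5 4 4

Derivation:
After 1 (delete_current): list=[5, 7, 9, 4, 2, 6] cursor@5
After 2 (delete_current): list=[7, 9, 4, 2, 6] cursor@7
After 3 (delete_current): list=[9, 4, 2, 6] cursor@9
After 4 (prev): list=[9, 4, 2, 6] cursor@9
After 5 (delete_current): list=[4, 2, 6] cursor@4
After 6 (prev): list=[4, 2, 6] cursor@4
After 7 (delete_current): list=[2, 6] cursor@2
After 8 (delete_current): list=[6] cursor@6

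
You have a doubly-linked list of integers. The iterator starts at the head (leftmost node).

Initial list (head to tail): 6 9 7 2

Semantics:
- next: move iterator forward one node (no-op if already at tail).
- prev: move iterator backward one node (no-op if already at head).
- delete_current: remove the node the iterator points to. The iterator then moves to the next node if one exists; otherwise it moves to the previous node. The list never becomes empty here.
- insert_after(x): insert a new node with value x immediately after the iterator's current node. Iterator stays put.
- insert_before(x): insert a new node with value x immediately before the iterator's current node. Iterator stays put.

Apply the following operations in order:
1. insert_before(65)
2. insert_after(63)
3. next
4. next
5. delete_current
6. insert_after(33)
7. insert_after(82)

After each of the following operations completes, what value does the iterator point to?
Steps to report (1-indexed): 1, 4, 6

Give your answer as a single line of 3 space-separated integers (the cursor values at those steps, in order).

Answer: 6 9 7

Derivation:
After 1 (insert_before(65)): list=[65, 6, 9, 7, 2] cursor@6
After 2 (insert_after(63)): list=[65, 6, 63, 9, 7, 2] cursor@6
After 3 (next): list=[65, 6, 63, 9, 7, 2] cursor@63
After 4 (next): list=[65, 6, 63, 9, 7, 2] cursor@9
After 5 (delete_current): list=[65, 6, 63, 7, 2] cursor@7
After 6 (insert_after(33)): list=[65, 6, 63, 7, 33, 2] cursor@7
After 7 (insert_after(82)): list=[65, 6, 63, 7, 82, 33, 2] cursor@7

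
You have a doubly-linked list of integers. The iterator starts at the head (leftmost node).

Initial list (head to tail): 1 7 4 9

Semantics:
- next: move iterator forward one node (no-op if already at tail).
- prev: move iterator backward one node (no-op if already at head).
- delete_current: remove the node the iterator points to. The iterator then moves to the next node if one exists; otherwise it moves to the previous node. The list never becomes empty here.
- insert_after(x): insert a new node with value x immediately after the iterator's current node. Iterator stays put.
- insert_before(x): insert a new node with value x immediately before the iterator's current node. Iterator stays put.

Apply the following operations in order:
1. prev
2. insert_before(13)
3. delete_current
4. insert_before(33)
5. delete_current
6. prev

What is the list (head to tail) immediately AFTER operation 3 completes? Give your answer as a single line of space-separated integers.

After 1 (prev): list=[1, 7, 4, 9] cursor@1
After 2 (insert_before(13)): list=[13, 1, 7, 4, 9] cursor@1
After 3 (delete_current): list=[13, 7, 4, 9] cursor@7

Answer: 13 7 4 9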